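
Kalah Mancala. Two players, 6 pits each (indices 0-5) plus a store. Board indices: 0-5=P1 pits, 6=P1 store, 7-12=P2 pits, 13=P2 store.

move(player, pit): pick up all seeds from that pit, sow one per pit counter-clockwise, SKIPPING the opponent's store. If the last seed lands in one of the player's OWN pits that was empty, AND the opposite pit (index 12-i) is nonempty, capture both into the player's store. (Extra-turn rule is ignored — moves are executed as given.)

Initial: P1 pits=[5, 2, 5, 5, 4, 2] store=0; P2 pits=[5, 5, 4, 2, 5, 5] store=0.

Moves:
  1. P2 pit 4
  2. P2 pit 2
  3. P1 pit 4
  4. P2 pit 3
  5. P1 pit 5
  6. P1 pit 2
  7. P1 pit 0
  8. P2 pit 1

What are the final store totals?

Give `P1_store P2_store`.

Answer: 4 4

Derivation:
Move 1: P2 pit4 -> P1=[6,3,6,5,4,2](0) P2=[5,5,4,2,0,6](1)
Move 2: P2 pit2 -> P1=[6,3,6,5,4,2](0) P2=[5,5,0,3,1,7](2)
Move 3: P1 pit4 -> P1=[6,3,6,5,0,3](1) P2=[6,6,0,3,1,7](2)
Move 4: P2 pit3 -> P1=[6,3,6,5,0,3](1) P2=[6,6,0,0,2,8](3)
Move 5: P1 pit5 -> P1=[6,3,6,5,0,0](2) P2=[7,7,0,0,2,8](3)
Move 6: P1 pit2 -> P1=[6,3,0,6,1,1](3) P2=[8,8,0,0,2,8](3)
Move 7: P1 pit0 -> P1=[0,4,1,7,2,2](4) P2=[8,8,0,0,2,8](3)
Move 8: P2 pit1 -> P1=[1,5,2,7,2,2](4) P2=[8,0,1,1,3,9](4)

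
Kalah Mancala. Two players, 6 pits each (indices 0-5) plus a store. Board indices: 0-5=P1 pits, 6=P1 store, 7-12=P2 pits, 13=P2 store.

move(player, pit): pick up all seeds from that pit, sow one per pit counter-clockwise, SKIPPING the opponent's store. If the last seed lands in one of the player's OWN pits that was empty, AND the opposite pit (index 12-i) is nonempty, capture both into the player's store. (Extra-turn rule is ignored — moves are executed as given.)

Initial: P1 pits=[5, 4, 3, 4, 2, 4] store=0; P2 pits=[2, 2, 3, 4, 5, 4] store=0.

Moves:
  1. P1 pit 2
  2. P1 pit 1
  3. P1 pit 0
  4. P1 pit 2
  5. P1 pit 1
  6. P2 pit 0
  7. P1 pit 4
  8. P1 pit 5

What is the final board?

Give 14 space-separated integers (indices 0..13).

Answer: 0 0 0 8 0 0 13 2 5 6 2 6 0 0

Derivation:
Move 1: P1 pit2 -> P1=[5,4,0,5,3,5](0) P2=[2,2,3,4,5,4](0)
Move 2: P1 pit1 -> P1=[5,0,1,6,4,6](0) P2=[2,2,3,4,5,4](0)
Move 3: P1 pit0 -> P1=[0,1,2,7,5,7](0) P2=[2,2,3,4,5,4](0)
Move 4: P1 pit2 -> P1=[0,1,0,8,6,7](0) P2=[2,2,3,4,5,4](0)
Move 5: P1 pit1 -> P1=[0,0,0,8,6,7](5) P2=[2,2,3,0,5,4](0)
Move 6: P2 pit0 -> P1=[0,0,0,8,6,7](5) P2=[0,3,4,0,5,4](0)
Move 7: P1 pit4 -> P1=[0,0,0,8,0,8](6) P2=[1,4,5,1,5,4](0)
Move 8: P1 pit5 -> P1=[0,0,0,8,0,0](13) P2=[2,5,6,2,6,0](0)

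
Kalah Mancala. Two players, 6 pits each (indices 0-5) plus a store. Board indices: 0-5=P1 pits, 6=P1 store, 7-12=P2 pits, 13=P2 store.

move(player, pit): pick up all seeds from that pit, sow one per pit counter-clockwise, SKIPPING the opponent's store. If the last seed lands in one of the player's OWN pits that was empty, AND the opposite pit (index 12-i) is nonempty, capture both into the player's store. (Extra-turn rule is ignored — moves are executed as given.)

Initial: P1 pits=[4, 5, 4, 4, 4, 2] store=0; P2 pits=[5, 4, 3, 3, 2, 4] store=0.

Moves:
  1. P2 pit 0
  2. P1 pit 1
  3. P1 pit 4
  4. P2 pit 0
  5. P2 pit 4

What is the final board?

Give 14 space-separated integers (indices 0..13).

Answer: 5 0 5 5 0 4 2 0 7 5 4 0 6 1

Derivation:
Move 1: P2 pit0 -> P1=[4,5,4,4,4,2](0) P2=[0,5,4,4,3,5](0)
Move 2: P1 pit1 -> P1=[4,0,5,5,5,3](1) P2=[0,5,4,4,3,5](0)
Move 3: P1 pit4 -> P1=[4,0,5,5,0,4](2) P2=[1,6,5,4,3,5](0)
Move 4: P2 pit0 -> P1=[4,0,5,5,0,4](2) P2=[0,7,5,4,3,5](0)
Move 5: P2 pit4 -> P1=[5,0,5,5,0,4](2) P2=[0,7,5,4,0,6](1)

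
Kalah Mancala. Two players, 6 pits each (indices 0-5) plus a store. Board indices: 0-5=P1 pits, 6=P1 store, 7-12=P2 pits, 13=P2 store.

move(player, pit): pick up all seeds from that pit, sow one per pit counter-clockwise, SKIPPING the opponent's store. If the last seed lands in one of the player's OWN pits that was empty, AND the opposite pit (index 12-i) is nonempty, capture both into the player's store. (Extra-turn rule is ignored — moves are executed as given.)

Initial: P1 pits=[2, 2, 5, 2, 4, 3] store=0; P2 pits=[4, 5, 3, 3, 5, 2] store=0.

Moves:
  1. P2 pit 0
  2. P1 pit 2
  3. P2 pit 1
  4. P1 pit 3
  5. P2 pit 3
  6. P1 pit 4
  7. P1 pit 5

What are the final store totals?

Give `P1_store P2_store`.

Answer: 4 2

Derivation:
Move 1: P2 pit0 -> P1=[2,2,5,2,4,3](0) P2=[0,6,4,4,6,2](0)
Move 2: P1 pit2 -> P1=[2,2,0,3,5,4](1) P2=[1,6,4,4,6,2](0)
Move 3: P2 pit1 -> P1=[3,2,0,3,5,4](1) P2=[1,0,5,5,7,3](1)
Move 4: P1 pit3 -> P1=[3,2,0,0,6,5](2) P2=[1,0,5,5,7,3](1)
Move 5: P2 pit3 -> P1=[4,3,0,0,6,5](2) P2=[1,0,5,0,8,4](2)
Move 6: P1 pit4 -> P1=[4,3,0,0,0,6](3) P2=[2,1,6,1,8,4](2)
Move 7: P1 pit5 -> P1=[4,3,0,0,0,0](4) P2=[3,2,7,2,9,4](2)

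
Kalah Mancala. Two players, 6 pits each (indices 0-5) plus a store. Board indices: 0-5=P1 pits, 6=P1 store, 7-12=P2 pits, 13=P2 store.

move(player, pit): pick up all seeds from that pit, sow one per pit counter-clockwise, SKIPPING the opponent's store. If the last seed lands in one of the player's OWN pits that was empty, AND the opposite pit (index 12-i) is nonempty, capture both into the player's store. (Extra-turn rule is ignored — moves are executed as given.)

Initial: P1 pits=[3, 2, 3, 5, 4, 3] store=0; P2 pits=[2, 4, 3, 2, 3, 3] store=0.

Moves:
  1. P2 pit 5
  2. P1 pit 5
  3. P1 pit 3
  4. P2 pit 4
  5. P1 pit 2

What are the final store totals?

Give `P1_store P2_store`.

Answer: 2 2

Derivation:
Move 1: P2 pit5 -> P1=[4,3,3,5,4,3](0) P2=[2,4,3,2,3,0](1)
Move 2: P1 pit5 -> P1=[4,3,3,5,4,0](1) P2=[3,5,3,2,3,0](1)
Move 3: P1 pit3 -> P1=[4,3,3,0,5,1](2) P2=[4,6,3,2,3,0](1)
Move 4: P2 pit4 -> P1=[5,3,3,0,5,1](2) P2=[4,6,3,2,0,1](2)
Move 5: P1 pit2 -> P1=[5,3,0,1,6,2](2) P2=[4,6,3,2,0,1](2)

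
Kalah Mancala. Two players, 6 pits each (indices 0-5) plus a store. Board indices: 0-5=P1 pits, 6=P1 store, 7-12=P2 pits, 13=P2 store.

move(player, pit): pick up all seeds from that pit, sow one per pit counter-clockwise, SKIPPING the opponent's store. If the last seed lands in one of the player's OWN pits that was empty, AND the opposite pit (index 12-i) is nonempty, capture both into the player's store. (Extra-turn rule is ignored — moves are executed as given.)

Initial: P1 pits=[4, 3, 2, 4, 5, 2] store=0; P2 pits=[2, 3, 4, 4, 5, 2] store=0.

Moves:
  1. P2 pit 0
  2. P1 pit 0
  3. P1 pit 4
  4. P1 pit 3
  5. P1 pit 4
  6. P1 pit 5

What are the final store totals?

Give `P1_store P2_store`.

Move 1: P2 pit0 -> P1=[4,3,2,4,5,2](0) P2=[0,4,5,4,5,2](0)
Move 2: P1 pit0 -> P1=[0,4,3,5,6,2](0) P2=[0,4,5,4,5,2](0)
Move 3: P1 pit4 -> P1=[0,4,3,5,0,3](1) P2=[1,5,6,5,5,2](0)
Move 4: P1 pit3 -> P1=[0,4,3,0,1,4](2) P2=[2,6,6,5,5,2](0)
Move 5: P1 pit4 -> P1=[0,4,3,0,0,5](2) P2=[2,6,6,5,5,2](0)
Move 6: P1 pit5 -> P1=[0,4,3,0,0,0](3) P2=[3,7,7,6,5,2](0)

Answer: 3 0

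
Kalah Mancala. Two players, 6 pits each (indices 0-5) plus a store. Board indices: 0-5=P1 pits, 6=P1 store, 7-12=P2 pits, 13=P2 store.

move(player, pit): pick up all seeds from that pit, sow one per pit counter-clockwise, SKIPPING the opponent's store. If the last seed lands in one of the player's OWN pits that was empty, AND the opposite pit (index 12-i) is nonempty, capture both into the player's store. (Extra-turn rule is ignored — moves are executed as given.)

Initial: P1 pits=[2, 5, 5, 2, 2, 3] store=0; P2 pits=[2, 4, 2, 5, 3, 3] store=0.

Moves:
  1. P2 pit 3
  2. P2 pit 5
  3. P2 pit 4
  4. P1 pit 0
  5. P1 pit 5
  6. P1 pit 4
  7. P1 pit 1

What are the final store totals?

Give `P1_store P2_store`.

Move 1: P2 pit3 -> P1=[3,6,5,2,2,3](0) P2=[2,4,2,0,4,4](1)
Move 2: P2 pit5 -> P1=[4,7,6,2,2,3](0) P2=[2,4,2,0,4,0](2)
Move 3: P2 pit4 -> P1=[5,8,6,2,2,3](0) P2=[2,4,2,0,0,1](3)
Move 4: P1 pit0 -> P1=[0,9,7,3,3,4](0) P2=[2,4,2,0,0,1](3)
Move 5: P1 pit5 -> P1=[0,9,7,3,3,0](1) P2=[3,5,3,0,0,1](3)
Move 6: P1 pit4 -> P1=[0,9,7,3,0,1](2) P2=[4,5,3,0,0,1](3)
Move 7: P1 pit1 -> P1=[0,0,8,4,1,2](3) P2=[5,6,4,1,0,1](3)

Answer: 3 3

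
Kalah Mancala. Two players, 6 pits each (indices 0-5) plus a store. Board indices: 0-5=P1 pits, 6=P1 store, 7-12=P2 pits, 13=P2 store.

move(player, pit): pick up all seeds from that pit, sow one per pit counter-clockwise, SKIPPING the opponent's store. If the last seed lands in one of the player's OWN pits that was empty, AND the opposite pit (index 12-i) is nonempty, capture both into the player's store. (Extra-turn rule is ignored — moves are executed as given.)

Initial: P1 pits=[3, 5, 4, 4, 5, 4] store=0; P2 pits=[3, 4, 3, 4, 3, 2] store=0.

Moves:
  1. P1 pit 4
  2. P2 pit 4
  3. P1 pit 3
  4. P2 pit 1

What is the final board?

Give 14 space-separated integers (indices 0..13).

Move 1: P1 pit4 -> P1=[3,5,4,4,0,5](1) P2=[4,5,4,4,3,2](0)
Move 2: P2 pit4 -> P1=[4,5,4,4,0,5](1) P2=[4,5,4,4,0,3](1)
Move 3: P1 pit3 -> P1=[4,5,4,0,1,6](2) P2=[5,5,4,4,0,3](1)
Move 4: P2 pit1 -> P1=[4,5,4,0,1,6](2) P2=[5,0,5,5,1,4](2)

Answer: 4 5 4 0 1 6 2 5 0 5 5 1 4 2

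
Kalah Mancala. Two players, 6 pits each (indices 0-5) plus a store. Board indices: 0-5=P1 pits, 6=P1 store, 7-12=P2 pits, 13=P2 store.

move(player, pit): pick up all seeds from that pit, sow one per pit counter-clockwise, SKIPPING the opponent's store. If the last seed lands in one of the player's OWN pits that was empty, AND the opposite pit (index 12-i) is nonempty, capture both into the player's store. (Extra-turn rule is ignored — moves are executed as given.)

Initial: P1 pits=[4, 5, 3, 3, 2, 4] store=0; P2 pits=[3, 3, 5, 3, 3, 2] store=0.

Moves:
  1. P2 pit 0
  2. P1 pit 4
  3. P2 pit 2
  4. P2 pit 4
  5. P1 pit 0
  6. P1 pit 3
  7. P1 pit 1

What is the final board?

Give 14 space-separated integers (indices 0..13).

Answer: 0 0 5 1 3 8 4 2 5 1 5 0 4 2

Derivation:
Move 1: P2 pit0 -> P1=[4,5,3,3,2,4](0) P2=[0,4,6,4,3,2](0)
Move 2: P1 pit4 -> P1=[4,5,3,3,0,5](1) P2=[0,4,6,4,3,2](0)
Move 3: P2 pit2 -> P1=[5,6,3,3,0,5](1) P2=[0,4,0,5,4,3](1)
Move 4: P2 pit4 -> P1=[6,7,3,3,0,5](1) P2=[0,4,0,5,0,4](2)
Move 5: P1 pit0 -> P1=[0,8,4,4,1,6](2) P2=[0,4,0,5,0,4](2)
Move 6: P1 pit3 -> P1=[0,8,4,0,2,7](3) P2=[1,4,0,5,0,4](2)
Move 7: P1 pit1 -> P1=[0,0,5,1,3,8](4) P2=[2,5,1,5,0,4](2)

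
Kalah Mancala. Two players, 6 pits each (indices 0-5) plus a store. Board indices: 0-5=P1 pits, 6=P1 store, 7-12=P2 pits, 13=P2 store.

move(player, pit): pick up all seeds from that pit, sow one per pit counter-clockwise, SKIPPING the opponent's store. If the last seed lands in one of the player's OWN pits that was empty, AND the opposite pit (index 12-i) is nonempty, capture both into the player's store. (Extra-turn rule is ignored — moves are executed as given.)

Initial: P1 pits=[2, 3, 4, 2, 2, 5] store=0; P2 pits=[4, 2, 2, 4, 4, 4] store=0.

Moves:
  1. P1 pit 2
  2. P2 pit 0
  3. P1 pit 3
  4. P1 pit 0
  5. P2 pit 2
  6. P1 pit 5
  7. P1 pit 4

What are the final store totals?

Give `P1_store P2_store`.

Move 1: P1 pit2 -> P1=[2,3,0,3,3,6](1) P2=[4,2,2,4,4,4](0)
Move 2: P2 pit0 -> P1=[2,3,0,3,3,6](1) P2=[0,3,3,5,5,4](0)
Move 3: P1 pit3 -> P1=[2,3,0,0,4,7](2) P2=[0,3,3,5,5,4](0)
Move 4: P1 pit0 -> P1=[0,4,0,0,4,7](8) P2=[0,3,3,0,5,4](0)
Move 5: P2 pit2 -> P1=[0,4,0,0,4,7](8) P2=[0,3,0,1,6,5](0)
Move 6: P1 pit5 -> P1=[0,4,0,0,4,0](9) P2=[1,4,1,2,7,6](0)
Move 7: P1 pit4 -> P1=[0,4,0,0,0,1](10) P2=[2,5,1,2,7,6](0)

Answer: 10 0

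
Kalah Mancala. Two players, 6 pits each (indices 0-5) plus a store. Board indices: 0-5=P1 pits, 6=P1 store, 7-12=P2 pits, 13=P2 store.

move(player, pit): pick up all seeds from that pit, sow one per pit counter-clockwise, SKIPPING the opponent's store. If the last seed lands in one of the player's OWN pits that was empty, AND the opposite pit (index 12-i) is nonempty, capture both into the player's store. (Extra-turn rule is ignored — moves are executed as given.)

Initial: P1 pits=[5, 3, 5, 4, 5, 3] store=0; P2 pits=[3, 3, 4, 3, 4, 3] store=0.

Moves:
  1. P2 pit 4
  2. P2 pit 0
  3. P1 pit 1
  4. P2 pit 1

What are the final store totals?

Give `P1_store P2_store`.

Move 1: P2 pit4 -> P1=[6,4,5,4,5,3](0) P2=[3,3,4,3,0,4](1)
Move 2: P2 pit0 -> P1=[6,4,5,4,5,3](0) P2=[0,4,5,4,0,4](1)
Move 3: P1 pit1 -> P1=[6,0,6,5,6,4](0) P2=[0,4,5,4,0,4](1)
Move 4: P2 pit1 -> P1=[6,0,6,5,6,4](0) P2=[0,0,6,5,1,5](1)

Answer: 0 1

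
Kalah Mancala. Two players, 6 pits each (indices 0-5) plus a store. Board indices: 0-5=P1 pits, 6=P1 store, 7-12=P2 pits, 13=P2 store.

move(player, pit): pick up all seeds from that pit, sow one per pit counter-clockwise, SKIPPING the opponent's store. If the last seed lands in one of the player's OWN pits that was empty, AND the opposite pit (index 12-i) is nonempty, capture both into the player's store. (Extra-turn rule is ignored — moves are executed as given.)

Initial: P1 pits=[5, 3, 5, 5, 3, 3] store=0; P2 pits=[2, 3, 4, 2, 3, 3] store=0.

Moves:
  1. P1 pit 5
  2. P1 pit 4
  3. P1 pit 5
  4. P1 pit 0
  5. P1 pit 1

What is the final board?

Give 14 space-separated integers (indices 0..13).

Move 1: P1 pit5 -> P1=[5,3,5,5,3,0](1) P2=[3,4,4,2,3,3](0)
Move 2: P1 pit4 -> P1=[5,3,5,5,0,1](2) P2=[4,4,4,2,3,3](0)
Move 3: P1 pit5 -> P1=[5,3,5,5,0,0](3) P2=[4,4,4,2,3,3](0)
Move 4: P1 pit0 -> P1=[0,4,6,6,1,0](8) P2=[0,4,4,2,3,3](0)
Move 5: P1 pit1 -> P1=[0,0,7,7,2,1](8) P2=[0,4,4,2,3,3](0)

Answer: 0 0 7 7 2 1 8 0 4 4 2 3 3 0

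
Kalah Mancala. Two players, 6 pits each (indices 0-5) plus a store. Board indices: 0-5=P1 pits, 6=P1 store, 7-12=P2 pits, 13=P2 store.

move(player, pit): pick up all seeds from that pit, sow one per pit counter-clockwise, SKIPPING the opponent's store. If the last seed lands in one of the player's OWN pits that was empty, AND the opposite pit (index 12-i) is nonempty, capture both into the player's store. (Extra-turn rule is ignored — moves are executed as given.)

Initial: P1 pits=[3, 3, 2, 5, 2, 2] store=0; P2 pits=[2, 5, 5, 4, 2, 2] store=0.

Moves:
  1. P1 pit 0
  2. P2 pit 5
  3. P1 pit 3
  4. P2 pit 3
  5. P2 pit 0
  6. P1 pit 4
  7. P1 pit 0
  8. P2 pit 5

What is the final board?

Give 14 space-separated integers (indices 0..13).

Answer: 0 5 1 0 0 4 2 1 7 7 0 3 0 7

Derivation:
Move 1: P1 pit0 -> P1=[0,4,3,6,2,2](0) P2=[2,5,5,4,2,2](0)
Move 2: P2 pit5 -> P1=[1,4,3,6,2,2](0) P2=[2,5,5,4,2,0](1)
Move 3: P1 pit3 -> P1=[1,4,3,0,3,3](1) P2=[3,6,6,4,2,0](1)
Move 4: P2 pit3 -> P1=[2,4,3,0,3,3](1) P2=[3,6,6,0,3,1](2)
Move 5: P2 pit0 -> P1=[2,4,0,0,3,3](1) P2=[0,7,7,0,3,1](6)
Move 6: P1 pit4 -> P1=[2,4,0,0,0,4](2) P2=[1,7,7,0,3,1](6)
Move 7: P1 pit0 -> P1=[0,5,1,0,0,4](2) P2=[1,7,7,0,3,1](6)
Move 8: P2 pit5 -> P1=[0,5,1,0,0,4](2) P2=[1,7,7,0,3,0](7)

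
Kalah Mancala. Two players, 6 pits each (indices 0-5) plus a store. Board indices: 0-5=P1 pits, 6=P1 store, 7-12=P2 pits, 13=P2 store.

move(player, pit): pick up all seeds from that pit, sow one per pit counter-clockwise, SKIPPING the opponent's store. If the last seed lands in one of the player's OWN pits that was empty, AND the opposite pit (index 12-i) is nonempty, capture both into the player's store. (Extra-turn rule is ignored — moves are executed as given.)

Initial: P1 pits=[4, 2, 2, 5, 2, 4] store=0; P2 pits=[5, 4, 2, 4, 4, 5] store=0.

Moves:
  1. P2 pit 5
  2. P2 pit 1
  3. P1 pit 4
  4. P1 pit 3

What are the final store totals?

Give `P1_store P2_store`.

Answer: 2 7

Derivation:
Move 1: P2 pit5 -> P1=[5,3,3,6,2,4](0) P2=[5,4,2,4,4,0](1)
Move 2: P2 pit1 -> P1=[0,3,3,6,2,4](0) P2=[5,0,3,5,5,0](7)
Move 3: P1 pit4 -> P1=[0,3,3,6,0,5](1) P2=[5,0,3,5,5,0](7)
Move 4: P1 pit3 -> P1=[0,3,3,0,1,6](2) P2=[6,1,4,5,5,0](7)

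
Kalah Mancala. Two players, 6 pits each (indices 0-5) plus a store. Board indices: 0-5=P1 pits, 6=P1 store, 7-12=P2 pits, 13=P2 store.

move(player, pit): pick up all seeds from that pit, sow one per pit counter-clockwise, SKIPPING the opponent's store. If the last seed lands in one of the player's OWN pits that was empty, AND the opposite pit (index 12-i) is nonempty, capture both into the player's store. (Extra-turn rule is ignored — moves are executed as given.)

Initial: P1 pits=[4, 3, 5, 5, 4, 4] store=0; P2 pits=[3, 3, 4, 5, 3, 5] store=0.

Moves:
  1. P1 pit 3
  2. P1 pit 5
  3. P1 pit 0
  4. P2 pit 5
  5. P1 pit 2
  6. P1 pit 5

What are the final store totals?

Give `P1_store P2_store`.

Move 1: P1 pit3 -> P1=[4,3,5,0,5,5](1) P2=[4,4,4,5,3,5](0)
Move 2: P1 pit5 -> P1=[4,3,5,0,5,0](2) P2=[5,5,5,6,3,5](0)
Move 3: P1 pit0 -> P1=[0,4,6,1,6,0](2) P2=[5,5,5,6,3,5](0)
Move 4: P2 pit5 -> P1=[1,5,7,2,6,0](2) P2=[5,5,5,6,3,0](1)
Move 5: P1 pit2 -> P1=[1,5,0,3,7,1](3) P2=[6,6,6,6,3,0](1)
Move 6: P1 pit5 -> P1=[1,5,0,3,7,0](4) P2=[6,6,6,6,3,0](1)

Answer: 4 1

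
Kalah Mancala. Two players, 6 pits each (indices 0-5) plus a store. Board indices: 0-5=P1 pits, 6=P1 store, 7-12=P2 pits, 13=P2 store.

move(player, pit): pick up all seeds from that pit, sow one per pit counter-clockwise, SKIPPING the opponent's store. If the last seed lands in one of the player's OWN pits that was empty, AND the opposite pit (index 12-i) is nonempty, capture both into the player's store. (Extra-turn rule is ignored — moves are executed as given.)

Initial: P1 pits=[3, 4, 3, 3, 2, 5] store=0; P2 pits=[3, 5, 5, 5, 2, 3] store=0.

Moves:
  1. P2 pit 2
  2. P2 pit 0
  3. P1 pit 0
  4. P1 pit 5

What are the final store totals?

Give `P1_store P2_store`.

Move 1: P2 pit2 -> P1=[4,4,3,3,2,5](0) P2=[3,5,0,6,3,4](1)
Move 2: P2 pit0 -> P1=[4,4,3,3,2,5](0) P2=[0,6,1,7,3,4](1)
Move 3: P1 pit0 -> P1=[0,5,4,4,3,5](0) P2=[0,6,1,7,3,4](1)
Move 4: P1 pit5 -> P1=[0,5,4,4,3,0](1) P2=[1,7,2,8,3,4](1)

Answer: 1 1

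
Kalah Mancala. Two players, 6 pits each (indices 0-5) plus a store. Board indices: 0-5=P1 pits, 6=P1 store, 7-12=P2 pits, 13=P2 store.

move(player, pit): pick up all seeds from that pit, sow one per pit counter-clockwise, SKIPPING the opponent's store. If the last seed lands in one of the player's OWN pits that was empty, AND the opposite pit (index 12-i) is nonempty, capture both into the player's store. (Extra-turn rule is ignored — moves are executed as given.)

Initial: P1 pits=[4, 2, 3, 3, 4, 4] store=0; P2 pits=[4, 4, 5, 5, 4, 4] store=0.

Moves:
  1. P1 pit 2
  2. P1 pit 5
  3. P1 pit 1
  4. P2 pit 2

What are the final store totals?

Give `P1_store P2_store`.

Answer: 1 1

Derivation:
Move 1: P1 pit2 -> P1=[4,2,0,4,5,5](0) P2=[4,4,5,5,4,4](0)
Move 2: P1 pit5 -> P1=[4,2,0,4,5,0](1) P2=[5,5,6,6,4,4](0)
Move 3: P1 pit1 -> P1=[4,0,1,5,5,0](1) P2=[5,5,6,6,4,4](0)
Move 4: P2 pit2 -> P1=[5,1,1,5,5,0](1) P2=[5,5,0,7,5,5](1)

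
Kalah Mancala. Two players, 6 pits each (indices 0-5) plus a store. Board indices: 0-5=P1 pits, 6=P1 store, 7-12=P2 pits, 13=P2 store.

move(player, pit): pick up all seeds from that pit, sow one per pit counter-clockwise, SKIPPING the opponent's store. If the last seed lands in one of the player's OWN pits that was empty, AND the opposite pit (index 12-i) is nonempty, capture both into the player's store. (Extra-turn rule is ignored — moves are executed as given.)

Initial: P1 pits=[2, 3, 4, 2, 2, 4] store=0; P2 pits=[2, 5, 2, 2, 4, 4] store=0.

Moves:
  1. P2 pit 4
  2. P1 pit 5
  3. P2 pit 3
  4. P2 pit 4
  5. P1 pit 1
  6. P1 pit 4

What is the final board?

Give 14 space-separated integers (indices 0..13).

Move 1: P2 pit4 -> P1=[3,4,4,2,2,4](0) P2=[2,5,2,2,0,5](1)
Move 2: P1 pit5 -> P1=[3,4,4,2,2,0](1) P2=[3,6,3,2,0,5](1)
Move 3: P2 pit3 -> P1=[3,4,4,2,2,0](1) P2=[3,6,3,0,1,6](1)
Move 4: P2 pit4 -> P1=[3,4,4,2,2,0](1) P2=[3,6,3,0,0,7](1)
Move 5: P1 pit1 -> P1=[3,0,5,3,3,0](5) P2=[0,6,3,0,0,7](1)
Move 6: P1 pit4 -> P1=[3,0,5,3,0,1](6) P2=[1,6,3,0,0,7](1)

Answer: 3 0 5 3 0 1 6 1 6 3 0 0 7 1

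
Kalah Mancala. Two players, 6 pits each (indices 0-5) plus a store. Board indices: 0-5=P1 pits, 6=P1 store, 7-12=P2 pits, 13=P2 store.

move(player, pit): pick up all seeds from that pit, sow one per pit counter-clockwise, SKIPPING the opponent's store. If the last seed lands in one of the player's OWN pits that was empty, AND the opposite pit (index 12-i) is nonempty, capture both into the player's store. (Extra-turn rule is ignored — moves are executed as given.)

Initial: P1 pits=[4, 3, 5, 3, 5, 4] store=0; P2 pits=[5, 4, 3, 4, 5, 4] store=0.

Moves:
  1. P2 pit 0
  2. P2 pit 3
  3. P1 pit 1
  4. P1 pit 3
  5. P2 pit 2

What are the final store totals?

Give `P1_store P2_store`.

Answer: 1 2

Derivation:
Move 1: P2 pit0 -> P1=[4,3,5,3,5,4](0) P2=[0,5,4,5,6,5](0)
Move 2: P2 pit3 -> P1=[5,4,5,3,5,4](0) P2=[0,5,4,0,7,6](1)
Move 3: P1 pit1 -> P1=[5,0,6,4,6,5](0) P2=[0,5,4,0,7,6](1)
Move 4: P1 pit3 -> P1=[5,0,6,0,7,6](1) P2=[1,5,4,0,7,6](1)
Move 5: P2 pit2 -> P1=[5,0,6,0,7,6](1) P2=[1,5,0,1,8,7](2)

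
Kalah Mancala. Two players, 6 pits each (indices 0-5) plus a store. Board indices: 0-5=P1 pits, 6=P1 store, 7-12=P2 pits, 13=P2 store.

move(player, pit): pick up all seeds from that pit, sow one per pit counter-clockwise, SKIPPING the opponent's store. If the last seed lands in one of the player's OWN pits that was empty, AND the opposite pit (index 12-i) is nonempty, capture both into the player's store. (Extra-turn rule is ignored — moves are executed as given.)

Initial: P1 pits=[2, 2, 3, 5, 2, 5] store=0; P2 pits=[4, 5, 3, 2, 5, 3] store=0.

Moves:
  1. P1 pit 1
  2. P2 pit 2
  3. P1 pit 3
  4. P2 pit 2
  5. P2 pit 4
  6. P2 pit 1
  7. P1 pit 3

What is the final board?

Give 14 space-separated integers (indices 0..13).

Move 1: P1 pit1 -> P1=[2,0,4,6,2,5](0) P2=[4,5,3,2,5,3](0)
Move 2: P2 pit2 -> P1=[2,0,4,6,2,5](0) P2=[4,5,0,3,6,4](0)
Move 3: P1 pit3 -> P1=[2,0,4,0,3,6](1) P2=[5,6,1,3,6,4](0)
Move 4: P2 pit2 -> P1=[2,0,4,0,3,6](1) P2=[5,6,0,4,6,4](0)
Move 5: P2 pit4 -> P1=[3,1,5,1,3,6](1) P2=[5,6,0,4,0,5](1)
Move 6: P2 pit1 -> P1=[4,1,5,1,3,6](1) P2=[5,0,1,5,1,6](2)
Move 7: P1 pit3 -> P1=[4,1,5,0,4,6](1) P2=[5,0,1,5,1,6](2)

Answer: 4 1 5 0 4 6 1 5 0 1 5 1 6 2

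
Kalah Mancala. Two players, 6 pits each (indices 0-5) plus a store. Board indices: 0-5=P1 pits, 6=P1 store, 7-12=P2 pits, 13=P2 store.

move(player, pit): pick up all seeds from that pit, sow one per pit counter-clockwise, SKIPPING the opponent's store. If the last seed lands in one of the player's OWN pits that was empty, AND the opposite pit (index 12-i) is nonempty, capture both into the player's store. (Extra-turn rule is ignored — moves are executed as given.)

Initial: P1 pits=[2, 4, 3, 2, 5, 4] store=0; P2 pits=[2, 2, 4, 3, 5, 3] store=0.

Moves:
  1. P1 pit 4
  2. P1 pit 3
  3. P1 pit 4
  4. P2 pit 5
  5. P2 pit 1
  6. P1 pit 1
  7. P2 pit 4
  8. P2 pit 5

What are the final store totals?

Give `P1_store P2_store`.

Answer: 2 3

Derivation:
Move 1: P1 pit4 -> P1=[2,4,3,2,0,5](1) P2=[3,3,5,3,5,3](0)
Move 2: P1 pit3 -> P1=[2,4,3,0,1,6](1) P2=[3,3,5,3,5,3](0)
Move 3: P1 pit4 -> P1=[2,4,3,0,0,7](1) P2=[3,3,5,3,5,3](0)
Move 4: P2 pit5 -> P1=[3,5,3,0,0,7](1) P2=[3,3,5,3,5,0](1)
Move 5: P2 pit1 -> P1=[3,5,3,0,0,7](1) P2=[3,0,6,4,6,0](1)
Move 6: P1 pit1 -> P1=[3,0,4,1,1,8](2) P2=[3,0,6,4,6,0](1)
Move 7: P2 pit4 -> P1=[4,1,5,2,1,8](2) P2=[3,0,6,4,0,1](2)
Move 8: P2 pit5 -> P1=[4,1,5,2,1,8](2) P2=[3,0,6,4,0,0](3)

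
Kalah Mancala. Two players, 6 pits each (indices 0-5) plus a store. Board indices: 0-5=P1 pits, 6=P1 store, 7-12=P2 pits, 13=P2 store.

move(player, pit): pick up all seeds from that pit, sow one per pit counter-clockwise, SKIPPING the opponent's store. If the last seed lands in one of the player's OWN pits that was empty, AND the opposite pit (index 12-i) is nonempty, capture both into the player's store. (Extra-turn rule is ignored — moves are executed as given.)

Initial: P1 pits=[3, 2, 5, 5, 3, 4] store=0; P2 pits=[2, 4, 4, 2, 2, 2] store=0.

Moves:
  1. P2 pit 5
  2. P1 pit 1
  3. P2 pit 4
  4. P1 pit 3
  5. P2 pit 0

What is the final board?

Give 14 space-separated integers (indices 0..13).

Move 1: P2 pit5 -> P1=[4,2,5,5,3,4](0) P2=[2,4,4,2,2,0](1)
Move 2: P1 pit1 -> P1=[4,0,6,6,3,4](0) P2=[2,4,4,2,2,0](1)
Move 3: P2 pit4 -> P1=[4,0,6,6,3,4](0) P2=[2,4,4,2,0,1](2)
Move 4: P1 pit3 -> P1=[4,0,6,0,4,5](1) P2=[3,5,5,2,0,1](2)
Move 5: P2 pit0 -> P1=[4,0,6,0,4,5](1) P2=[0,6,6,3,0,1](2)

Answer: 4 0 6 0 4 5 1 0 6 6 3 0 1 2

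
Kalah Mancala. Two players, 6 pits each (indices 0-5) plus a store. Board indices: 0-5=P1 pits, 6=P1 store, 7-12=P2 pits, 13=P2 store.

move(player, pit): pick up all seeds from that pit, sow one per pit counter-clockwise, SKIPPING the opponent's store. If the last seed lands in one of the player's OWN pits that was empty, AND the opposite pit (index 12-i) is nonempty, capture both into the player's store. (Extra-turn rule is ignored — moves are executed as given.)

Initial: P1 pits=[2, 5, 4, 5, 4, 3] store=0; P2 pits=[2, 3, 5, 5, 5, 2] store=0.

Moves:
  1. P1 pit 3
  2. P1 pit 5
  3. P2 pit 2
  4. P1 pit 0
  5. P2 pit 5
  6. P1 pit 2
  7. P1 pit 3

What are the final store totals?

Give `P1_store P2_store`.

Move 1: P1 pit3 -> P1=[2,5,4,0,5,4](1) P2=[3,4,5,5,5,2](0)
Move 2: P1 pit5 -> P1=[2,5,4,0,5,0](2) P2=[4,5,6,5,5,2](0)
Move 3: P2 pit2 -> P1=[3,6,4,0,5,0](2) P2=[4,5,0,6,6,3](1)
Move 4: P1 pit0 -> P1=[0,7,5,1,5,0](2) P2=[4,5,0,6,6,3](1)
Move 5: P2 pit5 -> P1=[1,8,5,1,5,0](2) P2=[4,5,0,6,6,0](2)
Move 6: P1 pit2 -> P1=[1,8,0,2,6,1](3) P2=[5,5,0,6,6,0](2)
Move 7: P1 pit3 -> P1=[1,8,0,0,7,2](3) P2=[5,5,0,6,6,0](2)

Answer: 3 2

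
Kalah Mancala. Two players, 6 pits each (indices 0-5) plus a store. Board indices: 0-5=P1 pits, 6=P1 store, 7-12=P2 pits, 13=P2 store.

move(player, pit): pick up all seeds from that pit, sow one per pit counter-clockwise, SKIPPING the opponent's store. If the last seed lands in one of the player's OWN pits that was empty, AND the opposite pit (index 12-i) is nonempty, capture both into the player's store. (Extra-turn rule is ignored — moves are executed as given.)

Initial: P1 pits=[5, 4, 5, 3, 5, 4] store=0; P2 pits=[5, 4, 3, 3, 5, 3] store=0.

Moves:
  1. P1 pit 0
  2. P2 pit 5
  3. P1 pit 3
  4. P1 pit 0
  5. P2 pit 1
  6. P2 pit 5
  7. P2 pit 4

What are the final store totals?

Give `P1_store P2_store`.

Move 1: P1 pit0 -> P1=[0,5,6,4,6,5](0) P2=[5,4,3,3,5,3](0)
Move 2: P2 pit5 -> P1=[1,6,6,4,6,5](0) P2=[5,4,3,3,5,0](1)
Move 3: P1 pit3 -> P1=[1,6,6,0,7,6](1) P2=[6,4,3,3,5,0](1)
Move 4: P1 pit0 -> P1=[0,7,6,0,7,6](1) P2=[6,4,3,3,5,0](1)
Move 5: P2 pit1 -> P1=[0,7,6,0,7,6](1) P2=[6,0,4,4,6,1](1)
Move 6: P2 pit5 -> P1=[0,7,6,0,7,6](1) P2=[6,0,4,4,6,0](2)
Move 7: P2 pit4 -> P1=[1,8,7,1,7,6](1) P2=[6,0,4,4,0,1](3)

Answer: 1 3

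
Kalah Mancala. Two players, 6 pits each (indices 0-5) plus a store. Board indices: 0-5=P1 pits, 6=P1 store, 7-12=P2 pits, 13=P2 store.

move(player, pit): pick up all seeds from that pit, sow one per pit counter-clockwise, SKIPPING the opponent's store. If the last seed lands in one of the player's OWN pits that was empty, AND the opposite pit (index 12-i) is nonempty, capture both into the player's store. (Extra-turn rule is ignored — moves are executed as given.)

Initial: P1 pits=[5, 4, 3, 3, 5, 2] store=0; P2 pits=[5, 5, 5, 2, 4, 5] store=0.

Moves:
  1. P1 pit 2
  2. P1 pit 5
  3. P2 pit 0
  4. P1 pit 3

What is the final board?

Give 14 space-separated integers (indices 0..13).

Answer: 5 4 0 0 7 1 2 1 7 6 3 5 6 1

Derivation:
Move 1: P1 pit2 -> P1=[5,4,0,4,6,3](0) P2=[5,5,5,2,4,5](0)
Move 2: P1 pit5 -> P1=[5,4,0,4,6,0](1) P2=[6,6,5,2,4,5](0)
Move 3: P2 pit0 -> P1=[5,4,0,4,6,0](1) P2=[0,7,6,3,5,6](1)
Move 4: P1 pit3 -> P1=[5,4,0,0,7,1](2) P2=[1,7,6,3,5,6](1)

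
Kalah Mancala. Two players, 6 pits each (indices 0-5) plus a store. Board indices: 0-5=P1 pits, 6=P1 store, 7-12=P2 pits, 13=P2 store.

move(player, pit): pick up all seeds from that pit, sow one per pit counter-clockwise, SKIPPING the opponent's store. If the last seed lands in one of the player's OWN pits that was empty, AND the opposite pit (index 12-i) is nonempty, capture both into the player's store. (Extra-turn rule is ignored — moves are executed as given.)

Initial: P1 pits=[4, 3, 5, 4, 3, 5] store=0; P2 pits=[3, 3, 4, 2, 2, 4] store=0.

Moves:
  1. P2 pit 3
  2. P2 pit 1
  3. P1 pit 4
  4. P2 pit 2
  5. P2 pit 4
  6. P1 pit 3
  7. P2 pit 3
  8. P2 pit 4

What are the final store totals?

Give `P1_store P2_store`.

Move 1: P2 pit3 -> P1=[4,3,5,4,3,5](0) P2=[3,3,4,0,3,5](0)
Move 2: P2 pit1 -> P1=[4,3,5,4,3,5](0) P2=[3,0,5,1,4,5](0)
Move 3: P1 pit4 -> P1=[4,3,5,4,0,6](1) P2=[4,0,5,1,4,5](0)
Move 4: P2 pit2 -> P1=[5,3,5,4,0,6](1) P2=[4,0,0,2,5,6](1)
Move 5: P2 pit4 -> P1=[6,4,6,4,0,6](1) P2=[4,0,0,2,0,7](2)
Move 6: P1 pit3 -> P1=[6,4,6,0,1,7](2) P2=[5,0,0,2,0,7](2)
Move 7: P2 pit3 -> P1=[6,4,6,0,1,7](2) P2=[5,0,0,0,1,8](2)
Move 8: P2 pit4 -> P1=[6,4,6,0,1,7](2) P2=[5,0,0,0,0,9](2)

Answer: 2 2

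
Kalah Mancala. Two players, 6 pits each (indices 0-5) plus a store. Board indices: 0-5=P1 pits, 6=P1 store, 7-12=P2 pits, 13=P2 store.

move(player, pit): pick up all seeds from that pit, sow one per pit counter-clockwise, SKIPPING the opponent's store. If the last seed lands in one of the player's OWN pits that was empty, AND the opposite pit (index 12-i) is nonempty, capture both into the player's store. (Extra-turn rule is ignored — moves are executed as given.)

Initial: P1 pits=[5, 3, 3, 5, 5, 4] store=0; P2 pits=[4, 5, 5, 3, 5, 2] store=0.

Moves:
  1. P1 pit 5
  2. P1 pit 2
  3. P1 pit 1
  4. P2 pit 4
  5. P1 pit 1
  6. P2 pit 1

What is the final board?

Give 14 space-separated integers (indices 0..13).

Move 1: P1 pit5 -> P1=[5,3,3,5,5,0](1) P2=[5,6,6,3,5,2](0)
Move 2: P1 pit2 -> P1=[5,3,0,6,6,0](7) P2=[0,6,6,3,5,2](0)
Move 3: P1 pit1 -> P1=[5,0,1,7,7,0](7) P2=[0,6,6,3,5,2](0)
Move 4: P2 pit4 -> P1=[6,1,2,7,7,0](7) P2=[0,6,6,3,0,3](1)
Move 5: P1 pit1 -> P1=[6,0,3,7,7,0](7) P2=[0,6,6,3,0,3](1)
Move 6: P2 pit1 -> P1=[7,0,3,7,7,0](7) P2=[0,0,7,4,1,4](2)

Answer: 7 0 3 7 7 0 7 0 0 7 4 1 4 2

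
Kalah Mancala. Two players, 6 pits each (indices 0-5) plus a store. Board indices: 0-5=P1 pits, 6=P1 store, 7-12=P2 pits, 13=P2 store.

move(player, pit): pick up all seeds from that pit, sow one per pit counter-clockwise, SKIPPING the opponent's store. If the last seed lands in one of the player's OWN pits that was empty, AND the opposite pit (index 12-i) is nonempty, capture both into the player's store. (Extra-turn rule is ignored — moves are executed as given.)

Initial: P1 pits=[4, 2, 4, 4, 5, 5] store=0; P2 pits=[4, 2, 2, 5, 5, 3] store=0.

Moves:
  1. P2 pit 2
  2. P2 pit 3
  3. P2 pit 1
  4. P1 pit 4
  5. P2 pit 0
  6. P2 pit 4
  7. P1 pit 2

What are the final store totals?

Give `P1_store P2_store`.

Move 1: P2 pit2 -> P1=[4,2,4,4,5,5](0) P2=[4,2,0,6,6,3](0)
Move 2: P2 pit3 -> P1=[5,3,5,4,5,5](0) P2=[4,2,0,0,7,4](1)
Move 3: P2 pit1 -> P1=[5,3,0,4,5,5](0) P2=[4,0,1,0,7,4](7)
Move 4: P1 pit4 -> P1=[5,3,0,4,0,6](1) P2=[5,1,2,0,7,4](7)
Move 5: P2 pit0 -> P1=[5,3,0,4,0,6](1) P2=[0,2,3,1,8,5](7)
Move 6: P2 pit4 -> P1=[6,4,1,5,1,7](1) P2=[0,2,3,1,0,6](8)
Move 7: P1 pit2 -> P1=[6,4,0,6,1,7](1) P2=[0,2,3,1,0,6](8)

Answer: 1 8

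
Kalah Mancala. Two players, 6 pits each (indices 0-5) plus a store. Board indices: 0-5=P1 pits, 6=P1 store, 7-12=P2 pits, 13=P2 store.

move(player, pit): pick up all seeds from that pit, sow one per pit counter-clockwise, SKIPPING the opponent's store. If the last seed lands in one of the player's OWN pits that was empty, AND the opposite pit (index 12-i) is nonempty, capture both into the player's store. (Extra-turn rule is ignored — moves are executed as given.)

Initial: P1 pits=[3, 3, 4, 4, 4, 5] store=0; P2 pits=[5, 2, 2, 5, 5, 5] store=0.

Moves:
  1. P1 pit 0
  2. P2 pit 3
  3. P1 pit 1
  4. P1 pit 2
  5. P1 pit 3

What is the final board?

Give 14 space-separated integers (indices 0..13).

Move 1: P1 pit0 -> P1=[0,4,5,5,4,5](0) P2=[5,2,2,5,5,5](0)
Move 2: P2 pit3 -> P1=[1,5,5,5,4,5](0) P2=[5,2,2,0,6,6](1)
Move 3: P1 pit1 -> P1=[1,0,6,6,5,6](1) P2=[5,2,2,0,6,6](1)
Move 4: P1 pit2 -> P1=[1,0,0,7,6,7](2) P2=[6,3,2,0,6,6](1)
Move 5: P1 pit3 -> P1=[1,0,0,0,7,8](3) P2=[7,4,3,1,6,6](1)

Answer: 1 0 0 0 7 8 3 7 4 3 1 6 6 1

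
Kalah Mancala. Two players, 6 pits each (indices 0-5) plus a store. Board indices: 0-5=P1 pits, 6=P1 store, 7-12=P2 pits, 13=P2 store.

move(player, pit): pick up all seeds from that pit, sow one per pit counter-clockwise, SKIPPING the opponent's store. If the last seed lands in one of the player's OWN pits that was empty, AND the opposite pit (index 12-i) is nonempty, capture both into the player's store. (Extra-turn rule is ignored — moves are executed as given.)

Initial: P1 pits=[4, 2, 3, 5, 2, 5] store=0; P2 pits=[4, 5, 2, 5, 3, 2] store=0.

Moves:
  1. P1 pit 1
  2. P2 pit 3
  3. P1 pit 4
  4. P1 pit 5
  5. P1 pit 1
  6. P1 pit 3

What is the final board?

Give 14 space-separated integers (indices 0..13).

Answer: 5 0 5 0 1 1 3 6 7 4 1 5 3 1

Derivation:
Move 1: P1 pit1 -> P1=[4,0,4,6,2,5](0) P2=[4,5,2,5,3,2](0)
Move 2: P2 pit3 -> P1=[5,1,4,6,2,5](0) P2=[4,5,2,0,4,3](1)
Move 3: P1 pit4 -> P1=[5,1,4,6,0,6](1) P2=[4,5,2,0,4,3](1)
Move 4: P1 pit5 -> P1=[5,1,4,6,0,0](2) P2=[5,6,3,1,5,3](1)
Move 5: P1 pit1 -> P1=[5,0,5,6,0,0](2) P2=[5,6,3,1,5,3](1)
Move 6: P1 pit3 -> P1=[5,0,5,0,1,1](3) P2=[6,7,4,1,5,3](1)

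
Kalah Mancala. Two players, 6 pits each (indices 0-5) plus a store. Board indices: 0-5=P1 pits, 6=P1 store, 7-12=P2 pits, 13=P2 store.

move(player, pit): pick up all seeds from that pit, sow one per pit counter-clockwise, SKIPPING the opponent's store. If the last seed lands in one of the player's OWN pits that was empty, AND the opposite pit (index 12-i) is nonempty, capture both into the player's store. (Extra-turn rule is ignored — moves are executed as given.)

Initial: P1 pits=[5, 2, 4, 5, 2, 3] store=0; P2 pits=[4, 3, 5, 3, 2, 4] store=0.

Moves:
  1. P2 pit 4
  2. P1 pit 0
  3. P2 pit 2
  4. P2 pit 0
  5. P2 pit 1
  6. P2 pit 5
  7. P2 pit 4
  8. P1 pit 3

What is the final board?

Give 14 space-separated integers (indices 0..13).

Move 1: P2 pit4 -> P1=[5,2,4,5,2,3](0) P2=[4,3,5,3,0,5](1)
Move 2: P1 pit0 -> P1=[0,3,5,6,3,4](0) P2=[4,3,5,3,0,5](1)
Move 3: P2 pit2 -> P1=[1,3,5,6,3,4](0) P2=[4,3,0,4,1,6](2)
Move 4: P2 pit0 -> P1=[1,3,5,6,3,4](0) P2=[0,4,1,5,2,6](2)
Move 5: P2 pit1 -> P1=[1,3,5,6,3,4](0) P2=[0,0,2,6,3,7](2)
Move 6: P2 pit5 -> P1=[2,4,6,7,4,5](0) P2=[0,0,2,6,3,0](3)
Move 7: P2 pit4 -> P1=[3,4,6,7,4,5](0) P2=[0,0,2,6,0,1](4)
Move 8: P1 pit3 -> P1=[3,4,6,0,5,6](1) P2=[1,1,3,7,0,1](4)

Answer: 3 4 6 0 5 6 1 1 1 3 7 0 1 4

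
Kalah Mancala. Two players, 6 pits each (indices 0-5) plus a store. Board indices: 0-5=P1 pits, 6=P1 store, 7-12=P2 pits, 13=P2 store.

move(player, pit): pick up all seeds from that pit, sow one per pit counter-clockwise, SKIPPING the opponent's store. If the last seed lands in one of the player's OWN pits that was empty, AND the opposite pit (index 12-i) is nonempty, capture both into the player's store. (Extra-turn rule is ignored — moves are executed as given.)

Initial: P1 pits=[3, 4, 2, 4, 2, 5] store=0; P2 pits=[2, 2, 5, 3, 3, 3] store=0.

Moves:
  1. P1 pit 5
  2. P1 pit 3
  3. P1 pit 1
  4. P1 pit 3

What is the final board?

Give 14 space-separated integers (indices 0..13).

Move 1: P1 pit5 -> P1=[3,4,2,4,2,0](1) P2=[3,3,6,4,3,3](0)
Move 2: P1 pit3 -> P1=[3,4,2,0,3,1](2) P2=[4,3,6,4,3,3](0)
Move 3: P1 pit1 -> P1=[3,0,3,1,4,2](2) P2=[4,3,6,4,3,3](0)
Move 4: P1 pit3 -> P1=[3,0,3,0,5,2](2) P2=[4,3,6,4,3,3](0)

Answer: 3 0 3 0 5 2 2 4 3 6 4 3 3 0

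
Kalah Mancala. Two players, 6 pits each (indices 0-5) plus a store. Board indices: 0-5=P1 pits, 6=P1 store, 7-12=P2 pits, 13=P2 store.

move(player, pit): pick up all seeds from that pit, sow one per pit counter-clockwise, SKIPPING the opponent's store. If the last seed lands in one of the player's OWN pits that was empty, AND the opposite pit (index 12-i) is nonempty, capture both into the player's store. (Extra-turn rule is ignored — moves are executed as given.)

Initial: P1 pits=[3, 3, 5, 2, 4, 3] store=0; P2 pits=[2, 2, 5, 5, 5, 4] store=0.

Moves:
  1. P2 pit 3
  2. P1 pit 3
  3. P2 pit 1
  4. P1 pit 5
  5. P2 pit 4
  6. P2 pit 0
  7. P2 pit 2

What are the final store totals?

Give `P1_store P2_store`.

Move 1: P2 pit3 -> P1=[4,4,5,2,4,3](0) P2=[2,2,5,0,6,5](1)
Move 2: P1 pit3 -> P1=[4,4,5,0,5,4](0) P2=[2,2,5,0,6,5](1)
Move 3: P2 pit1 -> P1=[4,4,0,0,5,4](0) P2=[2,0,6,0,6,5](7)
Move 4: P1 pit5 -> P1=[4,4,0,0,5,0](1) P2=[3,1,7,0,6,5](7)
Move 5: P2 pit4 -> P1=[5,5,1,1,5,0](1) P2=[3,1,7,0,0,6](8)
Move 6: P2 pit0 -> P1=[5,5,0,1,5,0](1) P2=[0,2,8,0,0,6](10)
Move 7: P2 pit2 -> P1=[6,6,1,2,5,0](1) P2=[0,2,0,1,1,7](11)

Answer: 1 11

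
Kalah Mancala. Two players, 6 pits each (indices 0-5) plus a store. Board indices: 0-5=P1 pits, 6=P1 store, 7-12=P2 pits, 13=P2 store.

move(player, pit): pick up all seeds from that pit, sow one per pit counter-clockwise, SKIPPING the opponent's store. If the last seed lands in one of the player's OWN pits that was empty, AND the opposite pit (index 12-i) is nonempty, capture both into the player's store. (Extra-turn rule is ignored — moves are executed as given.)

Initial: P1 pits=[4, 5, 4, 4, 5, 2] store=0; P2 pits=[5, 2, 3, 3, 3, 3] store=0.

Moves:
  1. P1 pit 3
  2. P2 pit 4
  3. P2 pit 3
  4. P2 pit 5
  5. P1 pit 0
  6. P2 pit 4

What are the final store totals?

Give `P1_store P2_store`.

Move 1: P1 pit3 -> P1=[4,5,4,0,6,3](1) P2=[6,2,3,3,3,3](0)
Move 2: P2 pit4 -> P1=[5,5,4,0,6,3](1) P2=[6,2,3,3,0,4](1)
Move 3: P2 pit3 -> P1=[5,5,4,0,6,3](1) P2=[6,2,3,0,1,5](2)
Move 4: P2 pit5 -> P1=[6,6,5,1,6,3](1) P2=[6,2,3,0,1,0](3)
Move 5: P1 pit0 -> P1=[0,7,6,2,7,4](2) P2=[6,2,3,0,1,0](3)
Move 6: P2 pit4 -> P1=[0,7,6,2,7,4](2) P2=[6,2,3,0,0,1](3)

Answer: 2 3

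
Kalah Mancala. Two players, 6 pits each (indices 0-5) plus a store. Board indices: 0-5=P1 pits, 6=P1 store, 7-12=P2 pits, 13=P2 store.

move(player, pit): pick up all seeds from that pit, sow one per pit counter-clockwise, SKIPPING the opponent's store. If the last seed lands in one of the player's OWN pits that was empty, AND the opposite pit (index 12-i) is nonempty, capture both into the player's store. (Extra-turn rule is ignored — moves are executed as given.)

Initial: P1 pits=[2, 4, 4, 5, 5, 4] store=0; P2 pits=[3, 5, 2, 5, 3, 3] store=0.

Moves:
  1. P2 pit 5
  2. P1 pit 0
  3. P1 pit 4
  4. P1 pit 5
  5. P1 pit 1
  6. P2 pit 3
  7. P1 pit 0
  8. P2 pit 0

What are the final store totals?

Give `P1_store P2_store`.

Answer: 3 3

Derivation:
Move 1: P2 pit5 -> P1=[3,5,4,5,5,4](0) P2=[3,5,2,5,3,0](1)
Move 2: P1 pit0 -> P1=[0,6,5,6,5,4](0) P2=[3,5,2,5,3,0](1)
Move 3: P1 pit4 -> P1=[0,6,5,6,0,5](1) P2=[4,6,3,5,3,0](1)
Move 4: P1 pit5 -> P1=[0,6,5,6,0,0](2) P2=[5,7,4,6,3,0](1)
Move 5: P1 pit1 -> P1=[0,0,6,7,1,1](3) P2=[6,7,4,6,3,0](1)
Move 6: P2 pit3 -> P1=[1,1,7,7,1,1](3) P2=[6,7,4,0,4,1](2)
Move 7: P1 pit0 -> P1=[0,2,7,7,1,1](3) P2=[6,7,4,0,4,1](2)
Move 8: P2 pit0 -> P1=[0,2,7,7,1,1](3) P2=[0,8,5,1,5,2](3)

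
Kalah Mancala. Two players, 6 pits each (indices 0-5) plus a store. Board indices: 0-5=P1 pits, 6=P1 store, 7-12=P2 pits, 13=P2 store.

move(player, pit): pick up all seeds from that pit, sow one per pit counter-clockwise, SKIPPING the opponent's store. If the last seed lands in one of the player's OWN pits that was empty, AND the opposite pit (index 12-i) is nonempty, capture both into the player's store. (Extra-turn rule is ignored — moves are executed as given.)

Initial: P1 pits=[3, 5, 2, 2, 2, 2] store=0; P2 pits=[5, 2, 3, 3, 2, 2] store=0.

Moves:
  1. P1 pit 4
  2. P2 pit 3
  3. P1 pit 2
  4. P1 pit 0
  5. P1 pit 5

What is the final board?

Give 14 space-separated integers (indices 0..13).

Move 1: P1 pit4 -> P1=[3,5,2,2,0,3](1) P2=[5,2,3,3,2,2](0)
Move 2: P2 pit3 -> P1=[3,5,2,2,0,3](1) P2=[5,2,3,0,3,3](1)
Move 3: P1 pit2 -> P1=[3,5,0,3,0,3](4) P2=[5,0,3,0,3,3](1)
Move 4: P1 pit0 -> P1=[0,6,1,4,0,3](4) P2=[5,0,3,0,3,3](1)
Move 5: P1 pit5 -> P1=[0,6,1,4,0,0](5) P2=[6,1,3,0,3,3](1)

Answer: 0 6 1 4 0 0 5 6 1 3 0 3 3 1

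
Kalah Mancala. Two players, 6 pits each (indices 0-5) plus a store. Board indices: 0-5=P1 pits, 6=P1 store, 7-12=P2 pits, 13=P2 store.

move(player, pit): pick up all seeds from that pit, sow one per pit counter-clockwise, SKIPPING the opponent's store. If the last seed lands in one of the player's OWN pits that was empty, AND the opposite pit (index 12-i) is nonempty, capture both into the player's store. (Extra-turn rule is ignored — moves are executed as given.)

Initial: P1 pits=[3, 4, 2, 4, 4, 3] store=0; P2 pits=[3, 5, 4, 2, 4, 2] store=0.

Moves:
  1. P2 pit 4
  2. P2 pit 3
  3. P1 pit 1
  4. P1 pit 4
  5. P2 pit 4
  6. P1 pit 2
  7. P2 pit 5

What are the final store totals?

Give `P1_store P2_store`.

Move 1: P2 pit4 -> P1=[4,5,2,4,4,3](0) P2=[3,5,4,2,0,3](1)
Move 2: P2 pit3 -> P1=[4,5,2,4,4,3](0) P2=[3,5,4,0,1,4](1)
Move 3: P1 pit1 -> P1=[4,0,3,5,5,4](1) P2=[3,5,4,0,1,4](1)
Move 4: P1 pit4 -> P1=[4,0,3,5,0,5](2) P2=[4,6,5,0,1,4](1)
Move 5: P2 pit4 -> P1=[4,0,3,5,0,5](2) P2=[4,6,5,0,0,5](1)
Move 6: P1 pit2 -> P1=[4,0,0,6,1,6](2) P2=[4,6,5,0,0,5](1)
Move 7: P2 pit5 -> P1=[5,1,1,7,1,6](2) P2=[4,6,5,0,0,0](2)

Answer: 2 2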